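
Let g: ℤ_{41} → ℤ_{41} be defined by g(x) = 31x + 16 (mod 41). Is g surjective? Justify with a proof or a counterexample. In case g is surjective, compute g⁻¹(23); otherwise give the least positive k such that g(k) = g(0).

Since gcd(31, 41) = 1, 31 is invertible modulo 41. Euclid's algorithm: 41 = 1·31 + 10, 31 = 3·10 + 1; back-substituting gives 1 = 4·31 − 3·41, so 31⁻¹ ≡ 4 (mod 41).
For any y ∈ ℤ_{41}, x = 4(y − 16) mod 41 satisfies g(x) = 31·4(y − 16) + 16 ≡ y (since 31·4 ≡ 1 mod 41). So every y has a preimage.
Therefore g is surjective.
Since g is surjective, we find g⁻¹(23): we need 31x ≡ 23 − 16 ≡ 7 (mod 41). Using 31⁻¹ = 4: x ≡ 4·7 = 28, so x = 28.
Check: g(28) = 31·28 + 16 = 884 = 21·41 + 23 ≡ 23 (mod 41).

28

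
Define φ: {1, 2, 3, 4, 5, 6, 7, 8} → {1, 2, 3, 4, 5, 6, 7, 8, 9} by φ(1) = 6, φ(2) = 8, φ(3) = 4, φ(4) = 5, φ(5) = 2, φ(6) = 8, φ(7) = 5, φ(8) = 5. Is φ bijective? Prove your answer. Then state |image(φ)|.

5

φ(2) = 8 = φ(6) with 2 ≠ 6, so φ is not injective, hence not bijective.
The image of φ is {2, 4, 5, 6, 8}, which has 5 elements.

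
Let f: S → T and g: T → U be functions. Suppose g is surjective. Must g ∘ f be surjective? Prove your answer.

not surjective

No. Take S = {1}, T = U = {1, 2, 3, 4}, f(1) = 1, and g = identity (surjective).
Then (g ∘ f)(1) = 1, and 4 ∈ U has no preimage under g ∘ f, so g ∘ f is not surjective.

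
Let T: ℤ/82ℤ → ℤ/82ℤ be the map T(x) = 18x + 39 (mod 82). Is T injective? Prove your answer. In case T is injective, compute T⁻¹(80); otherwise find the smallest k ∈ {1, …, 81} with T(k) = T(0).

41

We have gcd(18, 82) = 2 > 1. Taking u = 0 and v = 41: T(0) = 39 and T(41) = 18·41 + 39 = 777 ≡ 39 (mod 82).
So T(0) = T(41) while 0 ≠ 41, hence T is not injective.
Since T is not injective, we find the least positive k with T(k) = T(0): this means 18k ≡ 0 (mod 82), i.e. 82 ∣ 18k. Since gcd(18, 82) = 2, dividing through by 2 this holds exactly when 41 ∣ 9k, and as gcd(9, 41) = 1, exactly when 41 ∣ k.
The smallest positive such k is 41.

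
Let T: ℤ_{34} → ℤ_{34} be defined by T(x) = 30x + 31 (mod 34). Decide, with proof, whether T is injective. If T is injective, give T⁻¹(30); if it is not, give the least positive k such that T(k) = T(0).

By definition, T is injective when T(a) = T(b) forces a = b.
We have gcd(30, 34) = 2 > 1. Taking a = 0 and b = 17: T(0) = 31 and T(17) = 30·17 + 31 = 541 ≡ 31 (mod 34).
So T(0) = T(17) while 0 ≠ 17, hence T is not injective.
Since T is not injective, we find the least positive k with T(k) = T(0): this means 30k ≡ 0 (mod 34), i.e. 34 ∣ 30k. Since gcd(30, 34) = 2, dividing through by 2 this holds exactly when 17 ∣ 15k, and as gcd(15, 17) = 1, exactly when 17 ∣ k.
The smallest positive such k is 17.

17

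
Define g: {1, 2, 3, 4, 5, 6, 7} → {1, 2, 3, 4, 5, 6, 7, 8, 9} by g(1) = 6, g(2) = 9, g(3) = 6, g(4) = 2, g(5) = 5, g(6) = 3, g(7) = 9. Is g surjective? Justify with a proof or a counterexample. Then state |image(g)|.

5

No element maps to 1, so g is not surjective.
The image of g is {2, 3, 5, 6, 9}, which has 5 elements.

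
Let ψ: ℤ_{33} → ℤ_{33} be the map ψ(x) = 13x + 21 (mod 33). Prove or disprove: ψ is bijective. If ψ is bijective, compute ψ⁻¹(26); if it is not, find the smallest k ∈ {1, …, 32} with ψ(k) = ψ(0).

8

If ψ(x_1) = ψ(x_2), then 13x_1 ≡ 13x_2 (mod 33). Because gcd(13, 33) = 1, we may cancel 13 to get x_1 ≡ x_2 (mod 33).
We now compute 13⁻¹ mod 33 explicitly. Euclid's algorithm: 33 = 2·13 + 7, 13 = 1·7 + 6, 7 = 1·6 + 1; back-substituting gives 1 = 28·13 − 11·33, so 13⁻¹ ≡ 28 (mod 33).
For any y ∈ ℤ_{33}, x = 28(y − 21) mod 33 satisfies ψ(x) = 13·28(y − 21) + 21 ≡ y (since 13·28 ≡ 1 mod 33). So every y has a preimage.
Thus ψ is bijective.
Since ψ is bijective, we compute ψ⁻¹(26): solve 13x + 21 ≡ 26 (mod 33), i.e. 13x ≡ 5 (mod 33).
Multiplying by 13⁻¹ = 28 gives x ≡ 28·5 = 140 = 4·33 + 8 ≡ 8 (mod 33).
Check: ψ(8) = 13·8 + 21 = 125 = 3·33 + 26 ≡ 26 (mod 33).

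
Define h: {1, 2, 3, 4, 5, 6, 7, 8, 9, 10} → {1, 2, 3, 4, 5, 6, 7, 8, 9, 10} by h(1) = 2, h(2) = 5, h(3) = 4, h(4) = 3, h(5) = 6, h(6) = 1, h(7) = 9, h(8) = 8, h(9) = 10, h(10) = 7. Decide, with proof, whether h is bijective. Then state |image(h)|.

The values 2, 5, 4, 3, 6, 1, 9, 8, 10, 7 are a permutation of {1, 2, 3, 4, 5, 6, 7, 8, 9, 10}: each element appears exactly once.
So h is injective and surjective, hence bijective.
The image of h is {1, 2, 3, 4, 5, 6, 7, 8, 9, 10}, which has 10 elements.

10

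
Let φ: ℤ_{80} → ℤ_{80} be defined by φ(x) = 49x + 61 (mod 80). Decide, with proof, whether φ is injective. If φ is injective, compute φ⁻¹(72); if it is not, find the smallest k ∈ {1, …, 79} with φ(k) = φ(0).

59

Recall: φ is injective if φ(x_1) = φ(x_2) implies x_1 = x_2.
If φ(x_1) = φ(x_2), then 49x_1 ≡ 49x_2 (mod 80). Because gcd(49, 80) = 1, we may cancel 49 to get x_1 ≡ x_2 (mod 80).
Thus φ is injective.
We now compute 49⁻¹ mod 80 explicitly. Euclid's algorithm: 80 = 1·49 + 31, 49 = 1·31 + 18, 31 = 1·18 + 13, 18 = 1·13 + 5, 13 = 2·5 + 3, 5 = 1·3 + 2, 3 = 1·2 + 1; back-substituting gives 1 = 49·49 − 30·80, so 49⁻¹ ≡ 49 (mod 80).
Since φ is injective, we compute φ⁻¹(72): solve 49x + 61 ≡ 72 (mod 80), i.e. 49x ≡ 11 (mod 80).
Multiplying by 49⁻¹ = 49 gives x ≡ 49·11 = 539 = 6·80 + 59 ≡ 59 (mod 80).
Check: φ(59) = 49·59 + 61 = 2952 = 36·80 + 72 ≡ 72 (mod 80).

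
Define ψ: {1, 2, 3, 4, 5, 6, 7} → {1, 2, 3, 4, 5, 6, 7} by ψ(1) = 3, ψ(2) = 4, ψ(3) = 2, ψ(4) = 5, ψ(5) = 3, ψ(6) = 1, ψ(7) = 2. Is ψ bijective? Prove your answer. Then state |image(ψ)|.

5

ψ(1) = 3 = ψ(5) with 1 ≠ 5, so ψ is not injective, hence not bijective.
The image of ψ is {1, 2, 3, 4, 5}, which has 5 elements.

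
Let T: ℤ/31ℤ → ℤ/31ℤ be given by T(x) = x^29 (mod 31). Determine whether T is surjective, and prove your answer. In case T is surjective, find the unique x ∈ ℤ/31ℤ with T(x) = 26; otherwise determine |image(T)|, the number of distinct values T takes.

6

Since 31 is prime, the nonzero elements of ℤ/31ℤ form a cyclic group of order 30.
As gcd(29, 30) = 1, raising to the 29th power is a bijection on this group: if a^29 ≡ b^29 then (ab^{−1})^29 = 1, and the only element of order dividing gcd(29, 30) = 1 is 1, so a = b.
With T(0) = 0 this makes T injective on all of ℤ/31ℤ, hence bijective (finite equal-size domain and codomain). In particular T is surjective.
Since T is surjective, we find the preimage of 26. The inverse of x ↦ x^29 on (ℤ/31ℤ)^× is x ↦ x^29, because 29·29 = 841 = 28·30 + 1 ≡ 1 (mod 30) and x^{30} = 1 for x ≠ 0 (Fermat). So T⁻¹(26) = 26^29 mod 31.
Repeated squaring mod 31: 26^1 ≡ 26, 26^2 ≡ 26² = 676 ≡ 25, 26^4 ≡ 25² = 625 ≡ 5, 26^8 ≡ 5² = 25, 26^16 ≡ 25² = 625 ≡ 5. Since 29 = 16 + 8 + 4 + 1, 26^29 ≡ 5·25·5·26: 5·25 = 125 ≡ 1, then 1·5 = 5, then 5·26 = 130 ≡ 6. So 26^29 ≡ 6 (mod 31).
Hence T⁻¹(26) = 6.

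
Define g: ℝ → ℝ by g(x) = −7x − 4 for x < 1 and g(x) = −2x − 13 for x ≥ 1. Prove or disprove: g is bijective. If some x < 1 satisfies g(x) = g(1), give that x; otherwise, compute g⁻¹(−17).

2

Both pieces are strictly decreasing (slopes −7 and −2), so each is injective on its own interval.
The left piece maps (−∞, 1) onto (−11, ∞); the right piece maps [1, ∞) onto (−∞, −15].
The images leave a gap (−11 has no preimage), so g is not surjective, hence not bijective.
Because the two images are disjoint, no x < 1 has g(x) = g(1), so we compute g⁻¹(−17): −17 lies in (−∞, −15], so solve −2x − 13 = −17: x = (−17 + 13)/(−2) = 2.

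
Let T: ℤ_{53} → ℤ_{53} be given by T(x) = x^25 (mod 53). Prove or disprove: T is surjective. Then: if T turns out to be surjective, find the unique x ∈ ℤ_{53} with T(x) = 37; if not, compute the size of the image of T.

Since 53 is prime, the nonzero elements of ℤ_{53} form a cyclic group of order 52.
As gcd(25, 52) = 1, raising to the 25th power is a bijection on this group: if s^25 ≡ t^25 then (st^{−1})^25 = 1, and the only element of order dividing gcd(25, 52) = 1 is 1, so s = t.
With T(0) = 0 this makes T injective on all of ℤ_{53}, hence bijective (finite equal-size domain and codomain). In particular T is surjective.
Since T is surjective, we find the preimage of 37. The inverse of x ↦ x^25 on (ℤ_{53})^× is x ↦ x^25, because 25·25 = 625 = 12·52 + 1 ≡ 1 (mod 52) and x^{52} = 1 for x ≠ 0 (Fermat). So T⁻¹(37) = 37^25 mod 53.
Repeated squaring mod 53: 37^1 ≡ 37, 37^2 ≡ 37² = 1369 ≡ 44, 37^4 ≡ 44² = 1936 ≡ 28, 37^8 ≡ 28² = 784 ≡ 42, 37^16 ≡ 42² = 1764 ≡ 15. Since 25 = 16 + 8 + 1, 37^25 ≡ 15·42·37: 15·42 = 630 ≡ 47, then 47·37 = 1739 ≡ 43. So 37^25 ≡ 43 (mod 53).
Hence T⁻¹(37) = 43.

43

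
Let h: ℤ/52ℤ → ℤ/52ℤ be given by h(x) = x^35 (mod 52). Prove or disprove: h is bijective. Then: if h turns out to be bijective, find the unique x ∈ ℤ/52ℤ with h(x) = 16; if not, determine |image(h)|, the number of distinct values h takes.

h(0) = 0^35 = 0.
h(26): Repeated squaring mod 52: 26^1 ≡ 26, 26^2 ≡ 26² = 676 ≡ 0, 26^4 ≡ 0² = 0, 26^8 ≡ 0² = 0, 26^16 ≡ 0² = 0, 26^32 ≡ 0² = 0. Since 35 = 32 + 2 + 1, 26^35 ≡ 0·0·26: 0·0 = 0, then 0·26 = 0. So 26^35 ≡ 0 (mod 52).
So h(0) = h(26) = 0 while 0 ≠ 26, hence h is not injective, hence not bijective.
Since h is not bijective, we determine |image(h)|. Computing x^35 mod 52 for each x (by repeated squaring, reducing mod 52 at every step), the values h(0), h(1), …, h(51) are: 0, 1, 20, 35, 36, 21, 24, 15, 44, 29, 4, 19, 12, 13, 40, 7, 48, 49, 8, 11, 28, 5, 16, 43, 32, 25, 0, 27, 20, 9, 36, 47, 24, 41, 44, 3, 4, 45, 12, 39, 40, 33, 48, 23, 8, 37, 28, 31, 16, 17, 32, 51.
The distinct values are {0, 1, 3, 4, 5, 7, 8, 9, 11, 12, 13, 15, 16, 17, 19, 20, 21, 23, 24, 25, 27, 28, 29, 31, 32, 33, 35, 36, 37, 39, 40, 41, 43, 44, 45, 47, 48, 49, 51}; there are 39 of them.

39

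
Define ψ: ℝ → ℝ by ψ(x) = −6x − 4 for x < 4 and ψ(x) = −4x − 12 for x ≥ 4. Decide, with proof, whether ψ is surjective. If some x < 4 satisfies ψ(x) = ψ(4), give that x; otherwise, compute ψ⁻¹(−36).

Both pieces are strictly decreasing (slopes −6 and −4), so each is injective on its own interval.
The left piece maps (−∞, 4) onto (−28, ∞); the right piece maps [4, ∞) onto (−∞, −28].
These images together cover ℝ, so ψ is surjective.
Because the two images are disjoint, no x < 4 has ψ(x) = ψ(4), so we compute ψ⁻¹(−36): −36 lies in (−∞, −28], so solve −4x − 12 = −36: x = (−36 + 12)/(−4) = 6.

6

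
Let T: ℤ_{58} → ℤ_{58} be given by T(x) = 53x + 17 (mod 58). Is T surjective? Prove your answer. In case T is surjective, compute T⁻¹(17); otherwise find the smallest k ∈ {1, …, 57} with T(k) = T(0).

Since gcd(53, 58) = 1, 53 is invertible modulo 58. Euclid's algorithm: 58 = 1·53 + 5, 53 = 10·5 + 3, 5 = 1·3 + 2, 3 = 1·2 + 1; back-substituting gives 1 = 23·53 − 21·58, so 53⁻¹ ≡ 23 (mod 58).
Then y ↦ 23(y − 17) is a two-sided inverse to T, so every y ∈ ℤ_{58} has a preimage.
Hence T is surjective.
Since T is surjective, we compute T⁻¹(17): solve 53x + 17 ≡ 17 (mod 58), i.e. 53x ≡ 0 (mod 58).
Multiplying by 53⁻¹ = 23 gives x ≡ 23·0 = 0 ≡ 0 (mod 58).
Check: T(0) = 53·0 + 17 = 17 ≡ 17 (mod 58).

0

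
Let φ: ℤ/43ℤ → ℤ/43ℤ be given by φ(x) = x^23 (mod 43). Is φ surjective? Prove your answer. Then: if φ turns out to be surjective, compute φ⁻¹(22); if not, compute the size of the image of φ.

8

Since 43 is prime, the nonzero elements of ℤ/43ℤ form a cyclic group of order 42.
As gcd(23, 42) = 1, raising to the 23rd power is a bijection on this group: if a^23 ≡ b^23 then (ab^{−1})^23 = 1, and the only element of order dividing gcd(23, 42) = 1 is 1, so a = b.
With φ(0) = 0 this makes φ injective on all of ℤ/43ℤ, hence bijective (finite equal-size domain and codomain). In particular φ is surjective.
Since φ is surjective, we find the preimage of 22. The inverse of x ↦ x^23 on (ℤ/43ℤ)^× is x ↦ x^11, because 23·11 = 253 = 6·42 + 1 ≡ 1 (mod 42) and x^{42} = 1 for x ≠ 0 (Fermat). So φ⁻¹(22) = 22^11 mod 43.
Repeated squaring mod 43: 22^1 ≡ 22, 22^2 ≡ 22² = 484 ≡ 11, 22^4 ≡ 11² = 121 ≡ 35, 22^8 ≡ 35² = 1225 ≡ 21. Since 11 = 8 + 2 + 1, 22^11 ≡ 21·11·22: 21·11 = 231 ≡ 16, then 16·22 = 352 ≡ 8. So 22^11 ≡ 8 (mod 43).
Hence φ⁻¹(22) = 8.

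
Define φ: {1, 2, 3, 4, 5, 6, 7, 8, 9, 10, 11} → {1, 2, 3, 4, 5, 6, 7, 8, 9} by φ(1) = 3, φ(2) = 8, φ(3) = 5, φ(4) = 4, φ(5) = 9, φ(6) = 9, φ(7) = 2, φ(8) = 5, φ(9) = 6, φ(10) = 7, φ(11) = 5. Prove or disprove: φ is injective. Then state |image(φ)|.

φ(5) = 9 = φ(6) with 5 ≠ 6, so φ is not injective.
The image of φ is {2, 3, 4, 5, 6, 7, 8, 9}, which has 8 elements.

8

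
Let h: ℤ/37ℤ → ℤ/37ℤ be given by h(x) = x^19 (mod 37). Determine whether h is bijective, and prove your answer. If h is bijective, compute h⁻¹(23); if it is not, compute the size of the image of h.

14

Since 37 is prime, the nonzero elements of ℤ/37ℤ form a cyclic group of order 36.
As gcd(19, 36) = 1, raising to the 19th power is a bijection on this group: if a^19 ≡ b^19 then (ab^{−1})^19 = 1, and the only element of order dividing gcd(19, 36) = 1 is 1, so a = b.
With h(0) = 0 this makes h injective on all of ℤ/37ℤ, hence bijective (finite equal-size domain and codomain). In particular h is bijective.
Since h is bijective, we find the preimage of 23. The inverse of x ↦ x^19 on (ℤ/37ℤ)^× is x ↦ x^19, because 19·19 = 361 = 10·36 + 1 ≡ 1 (mod 36) and x^{36} = 1 for x ≠ 0 (Fermat). So h⁻¹(23) = 23^19 mod 37.
Repeated squaring mod 37: 23^1 ≡ 23, 23^2 ≡ 23² = 529 ≡ 11, 23^4 ≡ 11² = 121 ≡ 10, 23^8 ≡ 10² = 100 ≡ 26, 23^16 ≡ 26² = 676 ≡ 10. Since 19 = 16 + 2 + 1, 23^19 ≡ 10·11·23: 10·11 = 110 ≡ 36, then 36·23 = 828 ≡ 14. So 23^19 ≡ 14 (mod 37).
Hence h⁻¹(23) = 14.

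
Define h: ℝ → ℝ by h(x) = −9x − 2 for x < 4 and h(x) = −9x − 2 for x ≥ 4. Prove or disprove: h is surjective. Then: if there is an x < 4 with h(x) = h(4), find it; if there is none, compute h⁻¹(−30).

28/9

Both pieces are strictly decreasing (slopes −9 and −9), so each is injective on its own interval.
The left piece maps (−∞, 4) onto (−38, ∞); the right piece maps [4, ∞) onto (−∞, −38].
These images together cover ℝ, so h is surjective.
Because the two images are disjoint, no x < 4 has h(x) = h(4), so we compute h⁻¹(−30): −30 lies in (−38, ∞), so solve −9x − 2 = −30: x = (−30 + 2)/(−9) = 28/9.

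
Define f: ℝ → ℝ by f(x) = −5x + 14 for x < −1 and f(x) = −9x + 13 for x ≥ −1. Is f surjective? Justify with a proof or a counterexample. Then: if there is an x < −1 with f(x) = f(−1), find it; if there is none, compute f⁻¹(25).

Both pieces are strictly decreasing (slopes −5 and −9), so each is injective on its own interval.
The left piece maps (−∞, −1) onto (19, ∞); the right piece maps [−1, ∞) onto (−∞, 22].
The union (19, ∞) ∪ (−∞, 22] covers ℝ, so f is surjective.
For the follow-up: the images overlap, so an x < −1 with f(x) = f(−1) exists. f(−1) = 22; solving −5x + 14 = 22 for x < −1 gives x = (22 − 14)/(−5) = −8/5.

-8/5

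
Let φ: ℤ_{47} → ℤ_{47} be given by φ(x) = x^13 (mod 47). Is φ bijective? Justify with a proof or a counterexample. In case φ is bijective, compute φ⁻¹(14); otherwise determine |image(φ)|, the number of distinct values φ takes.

2

Since 47 is prime, the nonzero elements of ℤ_{47} form a cyclic group of order 46.
As gcd(13, 46) = 1, raising to the 13th power is a bijection on this group: if x_1^13 ≡ x_2^13 then (x_1x_2^{−1})^13 = 1, and the only element of order dividing gcd(13, 46) = 1 is 1, so x_1 = x_2.
With φ(0) = 0 this makes φ injective on all of ℤ_{47}, hence bijective (finite equal-size domain and codomain). In particular φ is bijective.
Since φ is bijective, we find the preimage of 14. The inverse of x ↦ x^13 on (ℤ_{47})^× is x ↦ x^39, because 13·39 = 507 = 11·46 + 1 ≡ 1 (mod 46) and x^{46} = 1 for x ≠ 0 (Fermat). So φ⁻¹(14) = 14^39 mod 47.
Repeated squaring mod 47: 14^1 ≡ 14, 14^2 ≡ 14² = 196 ≡ 8, 14^4 ≡ 8² = 64 ≡ 17, 14^8 ≡ 17² = 289 ≡ 7, 14^16 ≡ 7² = 49 ≡ 2, 14^32 ≡ 2² = 4. Since 39 = 32 + 4 + 2 + 1, 14^39 ≡ 4·17·8·14: 4·17 = 68 ≡ 21, then 21·8 = 168 ≡ 27, then 27·14 = 378 ≡ 2. So 14^39 ≡ 2 (mod 47).
Hence φ⁻¹(14) = 2.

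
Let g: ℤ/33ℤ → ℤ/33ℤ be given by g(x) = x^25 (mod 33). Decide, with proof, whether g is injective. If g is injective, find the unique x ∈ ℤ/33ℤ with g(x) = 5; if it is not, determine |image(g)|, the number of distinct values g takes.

g(1) = 1^25 = 1.
g(4): Repeated squaring mod 33: 4^1 ≡ 4, 4^2 ≡ 4² = 16, 4^4 ≡ 16² = 256 ≡ 25, 4^8 ≡ 25² = 625 ≡ 31, 4^16 ≡ 31² = 961 ≡ 4. Since 25 = 16 + 8 + 1, 4^25 ≡ 4·31·4: 4·31 = 124 ≡ 25, then 25·4 = 100 ≡ 1. So 4^25 ≡ 1 (mod 33).
So g(1) = g(4) = 1 while 1 ≠ 4, hence g is not injective.
Since g is not injective, we determine |image(g)|. Computing x^25 mod 33 for each x (by repeated squaring, reducing mod 33 at every step), the values g(0), g(1), …, g(32) are: 0, 1, 32, 12, 1, 23, 21, 10, 32, 12, 10, 11, 12, 10, 23, 12, 1, 32, 21, 10, 23, 21, 22, 23, 21, 1, 23, 12, 10, 32, 21, 1, 32.
The distinct values are {0, 1, 10, 11, 12, 21, 22, 23, 32}; there are 9 of them.

9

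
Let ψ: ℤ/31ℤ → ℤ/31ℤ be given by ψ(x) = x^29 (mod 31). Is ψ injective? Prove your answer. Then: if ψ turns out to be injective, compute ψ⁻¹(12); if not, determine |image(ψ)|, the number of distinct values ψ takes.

13

Since 31 is prime, the nonzero elements of ℤ/31ℤ form a cyclic group of order 30.
As gcd(29, 30) = 1, raising to the 29th power is a bijection on this group: if x_1^29 ≡ x_2^29 then (x_1x_2^{−1})^29 = 1, and the only element of order dividing gcd(29, 30) = 1 is 1, so x_1 = x_2.
With ψ(0) = 0 this makes ψ injective on all of ℤ/31ℤ, hence bijective (finite equal-size domain and codomain). In particular ψ is injective.
Since ψ is injective, we find the preimage of 12. The inverse of x ↦ x^29 on (ℤ/31ℤ)^× is x ↦ x^29, because 29·29 = 841 = 28·30 + 1 ≡ 1 (mod 30) and x^{30} = 1 for x ≠ 0 (Fermat). So ψ⁻¹(12) = 12^29 mod 31.
Repeated squaring mod 31: 12^1 ≡ 12, 12^2 ≡ 12² = 144 ≡ 20, 12^4 ≡ 20² = 400 ≡ 28, 12^8 ≡ 28² = 784 ≡ 9, 12^16 ≡ 9² = 81 ≡ 19. Since 29 = 16 + 8 + 4 + 1, 12^29 ≡ 19·9·28·12: 19·9 = 171 ≡ 16, then 16·28 = 448 ≡ 14, then 14·12 = 168 ≡ 13. So 12^29 ≡ 13 (mod 31).
Hence ψ⁻¹(12) = 13.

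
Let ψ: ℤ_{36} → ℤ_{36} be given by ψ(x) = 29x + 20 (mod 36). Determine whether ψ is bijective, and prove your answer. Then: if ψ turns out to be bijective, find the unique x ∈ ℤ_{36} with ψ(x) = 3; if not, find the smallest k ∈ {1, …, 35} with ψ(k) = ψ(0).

23

If ψ(u) = ψ(v), then 29u ≡ 29v (mod 36). Because gcd(29, 36) = 1, we may cancel 29 to get u ≡ v (mod 36).
We now compute 29⁻¹ mod 36 explicitly. Euclid's algorithm: 36 = 1·29 + 7, 29 = 4·7 + 1; back-substituting gives 1 = 5·29 − 4·36, so 29⁻¹ ≡ 5 (mod 36).
Then y ↦ 5(y − 20) is a two-sided inverse to ψ, so every y ∈ ℤ_{36} has a preimage.
Hence ψ is bijective.
Since ψ is bijective, we compute ψ⁻¹(3): solve 29x + 20 ≡ 3 (mod 36), i.e. 29x ≡ 19 (mod 36).
Multiplying by 29⁻¹ = 5 gives x ≡ 5·19 = 95 = 2·36 + 23 ≡ 23 (mod 36).
Check: ψ(23) = 29·23 + 20 = 687 = 19·36 + 3 ≡ 3 (mod 36).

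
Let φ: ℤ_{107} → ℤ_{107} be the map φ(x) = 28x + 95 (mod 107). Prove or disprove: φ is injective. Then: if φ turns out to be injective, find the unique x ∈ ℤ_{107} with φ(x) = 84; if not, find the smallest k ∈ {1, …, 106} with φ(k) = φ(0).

34

If φ(a) = φ(b), then 28a ≡ 28b (mod 107). Because gcd(28, 107) = 1, we may cancel 28 to get a ≡ b (mod 107).
Therefore φ is injective.
We now compute 28⁻¹ mod 107 explicitly. Euclid's algorithm: 107 = 3·28 + 23, 28 = 1·23 + 5, 23 = 4·5 + 3, 5 = 1·3 + 2, 3 = 1·2 + 1; back-substituting gives 1 = 65·28 − 17·107, so 28⁻¹ ≡ 65 (mod 107).
Since φ is injective, we find φ⁻¹(84): we need 28x ≡ 84 − 95 ≡ 96 (mod 107). Using 28⁻¹ = 65: x ≡ 65·96 = 6240 = 58·107 + 34, so x = 34.
Check: φ(34) = 28·34 + 95 = 1047 = 9·107 + 84 ≡ 84 (mod 107).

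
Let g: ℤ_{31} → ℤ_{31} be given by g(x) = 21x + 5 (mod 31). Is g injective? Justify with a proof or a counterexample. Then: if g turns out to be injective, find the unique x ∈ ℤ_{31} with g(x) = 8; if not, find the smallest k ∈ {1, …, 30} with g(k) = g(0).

If g(x_1) = g(x_2), then 21x_1 ≡ 21x_2 (mod 31). Because gcd(21, 31) = 1, we may cancel 21 to get x_1 ≡ x_2 (mod 31).
Therefore g is injective.
We now compute 21⁻¹ mod 31 explicitly. Euclid's algorithm: 31 = 1·21 + 10, 21 = 2·10 + 1; back-substituting gives 1 = 3·21 − 2·31, so 21⁻¹ ≡ 3 (mod 31).
Since g is injective, we compute g⁻¹(8): solve 21x + 5 ≡ 8 (mod 31), i.e. 21x ≡ 3 (mod 31).
Multiplying by 21⁻¹ = 3 gives x ≡ 3·3 = 9 ≡ 9 (mod 31).
Check: g(9) = 21·9 + 5 = 194 = 6·31 + 8 ≡ 8 (mod 31).

9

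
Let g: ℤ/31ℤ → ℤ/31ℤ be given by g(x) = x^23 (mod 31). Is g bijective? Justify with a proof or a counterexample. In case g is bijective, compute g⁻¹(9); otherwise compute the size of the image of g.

Since 31 is prime, the nonzero elements of ℤ/31ℤ form a cyclic group of order 30.
As gcd(23, 30) = 1, raising to the 23rd power is a bijection on this group: if u^23 ≡ v^23 then (uv^{−1})^23 = 1, and the only element of order dividing gcd(23, 30) = 1 is 1, so u = v.
With g(0) = 0 this makes g injective on all of ℤ/31ℤ, hence bijective (finite equal-size domain and codomain). In particular g is bijective.
Since g is bijective, we find the preimage of 9. The inverse of x ↦ x^23 on (ℤ/31ℤ)^× is x ↦ x^17, because 23·17 = 391 = 13·30 + 1 ≡ 1 (mod 30) and x^{30} = 1 for x ≠ 0 (Fermat). So g⁻¹(9) = 9^17 mod 31.
Repeated squaring mod 31: 9^1 ≡ 9, 9^2 ≡ 9² = 81 ≡ 19, 9^4 ≡ 19² = 361 ≡ 20, 9^8 ≡ 20² = 400 ≡ 28, 9^16 ≡ 28² = 784 ≡ 9. Since 17 = 16 + 1, 9^17 ≡ 9·9: 9·9 = 81 ≡ 19. So 9^17 ≡ 19 (mod 31).
Hence g⁻¹(9) = 19.

19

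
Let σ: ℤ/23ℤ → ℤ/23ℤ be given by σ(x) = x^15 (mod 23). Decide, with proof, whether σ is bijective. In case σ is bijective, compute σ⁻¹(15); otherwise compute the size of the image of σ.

17

Since 23 is prime, the nonzero elements of ℤ/23ℤ form a cyclic group of order 22.
As gcd(15, 22) = 1, raising to the 15th power is a bijection on this group: if x_1^15 ≡ x_2^15 then (x_1x_2^{−1})^15 = 1, and the only element of order dividing gcd(15, 22) = 1 is 1, so x_1 = x_2.
With σ(0) = 0 this makes σ injective on all of ℤ/23ℤ, hence bijective (finite equal-size domain and codomain). In particular σ is bijective.
Since σ is bijective, we find the preimage of 15. The inverse of x ↦ x^15 on (ℤ/23ℤ)^× is x ↦ x^3, because 15·3 = 45 = 2·22 + 1 ≡ 1 (mod 22) and x^{22} = 1 for x ≠ 0 (Fermat). So σ⁻¹(15) = 15^3 mod 23.
Repeated squaring mod 23: 15^1 ≡ 15, 15^2 ≡ 15² = 225 ≡ 18. Since 3 = 2 + 1, 15^3 ≡ 18·15: 18·15 = 270 ≡ 17. So 15^3 ≡ 17 (mod 23).
Hence σ⁻¹(15) = 17.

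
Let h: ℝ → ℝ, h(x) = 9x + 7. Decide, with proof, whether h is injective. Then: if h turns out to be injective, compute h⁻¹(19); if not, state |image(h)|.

By definition, h is injective if h(s) = h(t) implies s = t.
Suppose h(s) = h(t). Then 9s + 7 = 9t + 7, thus 9s = 9t, hence s = t.
Hence h is injective.
Since h is injective, we compute h⁻¹(19) = (19 − 7)/9 = 4/3.

4/3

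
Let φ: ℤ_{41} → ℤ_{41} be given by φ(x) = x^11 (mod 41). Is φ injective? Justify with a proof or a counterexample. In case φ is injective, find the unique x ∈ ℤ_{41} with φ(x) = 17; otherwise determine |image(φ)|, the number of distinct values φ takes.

Since 41 is prime, the nonzero elements of ℤ_{41} form a cyclic group of order 40.
As gcd(11, 40) = 1, raising to the 11th power is a bijection on this group: if u^11 ≡ v^11 then (uv^{−1})^11 = 1, and the only element of order dividing gcd(11, 40) = 1 is 1, so u = v.
With φ(0) = 0 this makes φ injective on all of ℤ_{41}, hence bijective (finite equal-size domain and codomain). In particular φ is injective.
Since φ is injective, we find the preimage of 17. The inverse of x ↦ x^11 on (ℤ_{41})^× is x ↦ x^11, because 11·11 = 121 = 3·40 + 1 ≡ 1 (mod 40) and x^{40} = 1 for x ≠ 0 (Fermat). So φ⁻¹(17) = 17^11 mod 41.
Repeated squaring mod 41: 17^1 ≡ 17, 17^2 ≡ 17² = 289 ≡ 2, 17^4 ≡ 2² = 4, 17^8 ≡ 4² = 16. Since 11 = 8 + 2 + 1, 17^11 ≡ 16·2·17: 16·2 = 32, then 32·17 = 544 ≡ 11. So 17^11 ≡ 11 (mod 41).
Hence φ⁻¹(17) = 11.

11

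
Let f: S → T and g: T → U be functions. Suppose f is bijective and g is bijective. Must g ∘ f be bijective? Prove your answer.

Injectivity: if g(f(u)) = g(f(v)) then f(u) = f(v) (g injective) so u = v (f injective).
Surjectivity: for c ∈ U pick b with g(b) = c, then a with f(a) = b; then (g ∘ f)(a) = c.
Therefore g ∘ f is bijective.

bijective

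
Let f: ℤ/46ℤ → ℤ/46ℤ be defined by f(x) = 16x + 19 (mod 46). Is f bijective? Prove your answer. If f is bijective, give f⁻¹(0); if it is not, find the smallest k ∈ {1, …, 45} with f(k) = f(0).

23

We have gcd(16, 46) = 2 > 1. Taking u = 0 and v = 23: f(0) = 19 and f(23) = 16·23 + 19 = 387 ≡ 19 (mod 46).
So f(0) = f(23) while 0 ≠ 23, therefore f is not injective, hence not bijective.
Since f is not bijective, we find the least positive k with f(k) = f(0): this means 16k ≡ 0 (mod 46), i.e. 46 ∣ 16k. Since gcd(16, 46) = 2, dividing through by 2 this holds exactly when 23 ∣ 8k, and as gcd(8, 23) = 1, exactly when 23 ∣ k.
The smallest positive such k is 23.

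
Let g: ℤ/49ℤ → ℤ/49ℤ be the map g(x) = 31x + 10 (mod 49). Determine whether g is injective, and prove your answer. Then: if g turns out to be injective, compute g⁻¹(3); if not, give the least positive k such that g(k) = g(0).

By definition, injectivity means: for all a, b in the domain, g(a) = g(b) implies a = b.
Suppose g(a) = g(b) in ℤ/49ℤ. Then 31a + 10 ≡ 31b + 10 (mod 49), thus 31(a − b) ≡ 0 (mod 49).
Since gcd(31, 49) = 1, 31 is invertible modulo 49, hence a − b ≡ 0 (mod 49), i.e. a = b.
Therefore g is injective.
We now compute 31⁻¹ mod 49 explicitly. Euclid's algorithm: 49 = 1·31 + 18, 31 = 1·18 + 13, 18 = 1·13 + 5, 13 = 2·5 + 3, 5 = 1·3 + 2, 3 = 1·2 + 1; back-substituting gives 1 = 19·31 − 12·49, so 31⁻¹ ≡ 19 (mod 49).
Since g is injective, we compute g⁻¹(3): solve 31x + 10 ≡ 3 (mod 49), i.e. 31x ≡ 42 (mod 49).
Multiplying by 31⁻¹ = 19 gives x ≡ 19·42 = 798 = 16·49 + 14 ≡ 14 (mod 49).
Check: g(14) = 31·14 + 10 = 444 = 9·49 + 3 ≡ 3 (mod 49).

14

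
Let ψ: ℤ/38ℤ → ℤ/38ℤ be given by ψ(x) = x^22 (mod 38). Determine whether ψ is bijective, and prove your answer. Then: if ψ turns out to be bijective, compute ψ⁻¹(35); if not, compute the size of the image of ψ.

20

ψ(18): Repeated squaring mod 38: 18^1 ≡ 18, 18^2 ≡ 18² = 324 ≡ 20, 18^4 ≡ 20² = 400 ≡ 20, 18^8 ≡ 20² = 400 ≡ 20, 18^16 ≡ 20² = 400 ≡ 20. Since 22 = 16 + 4 + 2, 18^22 ≡ 20·20·20: 20·20 = 400 ≡ 20, then 20·20 = 400 ≡ 20. So 18^22 ≡ 20 (mod 38).
ψ(20): Repeated squaring mod 38: 20^1 ≡ 20, 20^2 ≡ 20² = 400 ≡ 20, 20^4 ≡ 20² = 400 ≡ 20, 20^8 ≡ 20² = 400 ≡ 20, 20^16 ≡ 20² = 400 ≡ 20. Since 22 = 16 + 4 + 2, 20^22 ≡ 20·20·20: 20·20 = 400 ≡ 20, then 20·20 = 400 ≡ 20. So 20^22 ≡ 20 (mod 38).
So ψ(18) = ψ(20) = 20 while 18 ≠ 20, so ψ is not injective, hence not bijective.
Since ψ is not bijective, we determine |image(ψ)|. Computing x^22 mod 38 for each x (by repeated squaring, reducing mod 38 at every step), the values ψ(0), ψ(1), …, ψ(37) are: 0, 1, 16, 5, 28, 17, 4, 7, 30, 25, 6, 11, 26, 23, 36, 9, 24, 35, 20, 19, 20, 35, 24, 9, 36, 23, 26, 11, 6, 25, 30, 7, 4, 17, 28, 5, 16, 1.
The distinct values are {0, 1, 4, 5, 6, 7, 9, 11, 16, 17, 19, 20, 23, 24, 25, 26, 28, 30, 35, 36}; there are 20 of them.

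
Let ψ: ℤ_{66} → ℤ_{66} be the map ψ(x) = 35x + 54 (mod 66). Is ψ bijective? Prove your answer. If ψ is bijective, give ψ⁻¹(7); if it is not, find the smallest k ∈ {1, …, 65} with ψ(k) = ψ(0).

59

By definition, ψ is injective when ψ(u) = ψ(v) forces u = v.
If ψ(u) = ψ(v), then 35u ≡ 35v (mod 66). Because gcd(35, 66) = 1, we may cancel 35 to get u ≡ v (mod 66).
We now compute 35⁻¹ mod 66 explicitly. Euclid's algorithm: 66 = 1·35 + 31, 35 = 1·31 + 4, 31 = 7·4 + 3, 4 = 1·3 + 1; back-substituting gives 1 = 17·35 − 9·66, so 35⁻¹ ≡ 17 (mod 66).
Then y ↦ 17(y − 54) is a two-sided inverse to ψ, so every y ∈ ℤ_{66} has a preimage.
Thus ψ is bijective.
Since ψ is bijective, we find ψ⁻¹(7): we need 35x ≡ 7 − 54 ≡ 19 (mod 66). Using 35⁻¹ = 17: x ≡ 17·19 = 323 = 4·66 + 59, so x = 59.
Check: ψ(59) = 35·59 + 54 = 2119 = 32·66 + 7 ≡ 7 (mod 66).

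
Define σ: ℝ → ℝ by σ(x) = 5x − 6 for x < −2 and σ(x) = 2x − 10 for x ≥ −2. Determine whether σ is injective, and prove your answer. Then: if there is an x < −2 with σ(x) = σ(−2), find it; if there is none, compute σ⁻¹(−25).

-19/5

Both pieces are strictly increasing (slopes 5 and 2), so each is injective on its own interval.
The left piece maps (−∞, −2) onto (−∞, −16); the right piece maps [−2, ∞) onto [−14, ∞).
These images are disjoint, so no value is attained by both pieces. Therefore σ is injective.
Because the two images are disjoint, no x < −2 has σ(x) = σ(−2), so we compute σ⁻¹(−25): −25 lies in (−∞, −16), so solve 5x − 6 = −25: x = (−25 + 6)/5 = −19/5.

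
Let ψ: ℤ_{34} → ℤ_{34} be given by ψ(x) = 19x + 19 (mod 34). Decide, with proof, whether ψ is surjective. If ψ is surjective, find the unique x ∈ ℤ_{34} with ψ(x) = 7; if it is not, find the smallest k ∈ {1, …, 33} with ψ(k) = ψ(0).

28

Since gcd(19, 34) = 1, 19 is invertible modulo 34. Euclid's algorithm: 34 = 1·19 + 15, 19 = 1·15 + 4, 15 = 3·4 + 3, 4 = 1·3 + 1; back-substituting gives 1 = 9·19 − 5·34, so 19⁻¹ ≡ 9 (mod 34).
Then y ↦ 9(y − 19) is a two-sided inverse to ψ, so every y ∈ ℤ_{34} has a preimage.
So ψ is surjective.
Since ψ is surjective, we find ψ⁻¹(7): we need 19x ≡ 7 − 19 ≡ 22 (mod 34). Using 19⁻¹ = 9: x ≡ 9·22 = 198 = 5·34 + 28, so x = 28.
Check: ψ(28) = 19·28 + 19 = 551 = 16·34 + 7 ≡ 7 (mod 34).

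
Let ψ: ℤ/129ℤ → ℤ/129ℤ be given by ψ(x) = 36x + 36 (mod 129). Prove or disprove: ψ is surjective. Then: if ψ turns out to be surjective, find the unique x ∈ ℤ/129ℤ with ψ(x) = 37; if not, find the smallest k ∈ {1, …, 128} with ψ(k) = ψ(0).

43

Recall that surjectivity means every element of the codomain has a preimage under ψ.
Since gcd(36, 129) = 3, we have 36x ≡ 0 (mod 3) for all x, so ψ(x) ≡ 0 (mod 3).
But 1 ≢ 0 (mod 3), so 1 ∈ ℤ/129ℤ has no preimage. Hence ψ is not surjective.
Since ψ is not surjective, we find the least positive k with ψ(k) = ψ(0): this means 36k ≡ 0 (mod 129), i.e. 129 ∣ 36k. Since gcd(36, 129) = 3, dividing through by 3 this holds exactly when 43 ∣ 12k, and as gcd(12, 43) = 1, exactly when 43 ∣ k.
The smallest positive such k is 43.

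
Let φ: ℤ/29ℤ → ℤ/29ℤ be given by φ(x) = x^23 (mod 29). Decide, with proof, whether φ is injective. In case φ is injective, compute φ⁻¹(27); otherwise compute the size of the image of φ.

Since 29 is prime, the nonzero elements of ℤ/29ℤ form a cyclic group of order 28.
As gcd(23, 28) = 1, raising to the 23rd power is a bijection on this group: if u^23 ≡ v^23 then (uv^{−1})^23 = 1, and the only element of order dividing gcd(23, 28) = 1 is 1, so u = v.
With φ(0) = 0 this makes φ injective on all of ℤ/29ℤ, hence bijective (finite equal-size domain and codomain). In particular φ is injective.
Since φ is injective, we find the preimage of 27. The inverse of x ↦ x^23 on (ℤ/29ℤ)^× is x ↦ x^11, because 23·11 = 253 = 9·28 + 1 ≡ 1 (mod 28) and x^{28} = 1 for x ≠ 0 (Fermat). So φ⁻¹(27) = 27^11 mod 29.
Repeated squaring mod 29: 27^1 ≡ 27, 27^2 ≡ 27² = 729 ≡ 4, 27^4 ≡ 4² = 16, 27^8 ≡ 16² = 256 ≡ 24. Since 11 = 8 + 2 + 1, 27^11 ≡ 24·4·27: 24·4 = 96 ≡ 9, then 9·27 = 243 ≡ 11. So 27^11 ≡ 11 (mod 29).
Hence φ⁻¹(27) = 11.

11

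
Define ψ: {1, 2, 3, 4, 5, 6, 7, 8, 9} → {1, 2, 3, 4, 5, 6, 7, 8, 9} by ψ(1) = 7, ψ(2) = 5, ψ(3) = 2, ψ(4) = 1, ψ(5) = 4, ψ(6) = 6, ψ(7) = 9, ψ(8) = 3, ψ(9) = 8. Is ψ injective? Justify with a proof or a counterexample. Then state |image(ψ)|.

9

The values ψ(1), …, ψ(9) are 7, 5, 2, 1, 4, 6, 9, 3, 8 — all distinct.
So ψ(x_1) = ψ(x_2) only when x_1 = x_2, and ψ is injective.
The image of ψ is {1, 2, 3, 4, 5, 6, 7, 8, 9}, which has 9 elements.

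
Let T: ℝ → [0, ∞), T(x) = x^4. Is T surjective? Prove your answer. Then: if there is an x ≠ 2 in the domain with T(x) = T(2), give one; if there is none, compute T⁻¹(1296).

For any y ∈ [0, ∞), x = y^{1/4} ∈ ℝ satisfies x^4 = y, so T is surjective.
For the follow-up, such an x exists: taking x = −2 ∈ ℝ gives T(−2) = 16 = T(2) with −2 ≠ 2.

-2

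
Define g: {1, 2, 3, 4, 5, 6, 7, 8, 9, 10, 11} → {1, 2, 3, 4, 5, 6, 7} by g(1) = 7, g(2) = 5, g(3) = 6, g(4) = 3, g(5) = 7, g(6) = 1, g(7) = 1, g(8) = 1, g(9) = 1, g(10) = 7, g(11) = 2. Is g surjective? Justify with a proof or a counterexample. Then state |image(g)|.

6

No element maps to 4, so g is not surjective.
The image of g is {1, 2, 3, 5, 6, 7}, which has 6 elements.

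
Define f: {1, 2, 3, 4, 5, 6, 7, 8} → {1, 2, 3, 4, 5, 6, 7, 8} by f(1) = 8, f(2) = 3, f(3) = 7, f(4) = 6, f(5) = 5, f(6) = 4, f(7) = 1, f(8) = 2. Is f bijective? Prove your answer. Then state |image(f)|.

The values 8, 3, 7, 6, 5, 4, 1, 2 are a permutation of {1, 2, 3, 4, 5, 6, 7, 8}: each element appears exactly once.
So f is injective and surjective, hence bijective.
The image of f is {1, 2, 3, 4, 5, 6, 7, 8}, which has 8 elements.

8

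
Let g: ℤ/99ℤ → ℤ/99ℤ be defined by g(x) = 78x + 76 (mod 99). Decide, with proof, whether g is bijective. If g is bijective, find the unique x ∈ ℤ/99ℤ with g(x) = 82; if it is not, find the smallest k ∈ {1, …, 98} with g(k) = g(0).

Recall: g is injective when g(a) = g(b) forces a = b.
We have gcd(78, 99) = 3 > 1. Taking a = 0 and b = 33: g(0) = 76 and g(33) = 78·33 + 76 = 2650 ≡ 76 (mod 99).
So g(0) = g(33) while 0 ≠ 33, therefore g is not injective, hence not bijective.
Since g is not bijective, we find the least positive k with g(k) = g(0): this means 78k ≡ 0 (mod 99), i.e. 99 ∣ 78k. Since gcd(78, 99) = 3, dividing through by 3 this holds exactly when 33 ∣ 26k, and as gcd(26, 33) = 1, exactly when 33 ∣ k.
The smallest positive such k is 33.

33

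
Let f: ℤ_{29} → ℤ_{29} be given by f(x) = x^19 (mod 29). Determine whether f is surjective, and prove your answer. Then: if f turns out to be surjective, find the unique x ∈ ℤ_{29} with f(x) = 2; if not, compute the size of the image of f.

Since 29 is prime, the nonzero elements of ℤ_{29} form a cyclic group of order 28.
As gcd(19, 28) = 1, raising to the 19th power is a bijection on this group: if x_1^19 ≡ x_2^19 then (x_1x_2^{−1})^19 = 1, and the only element of order dividing gcd(19, 28) = 1 is 1, so x_1 = x_2.
With f(0) = 0 this makes f injective on all of ℤ_{29}, hence bijective (finite equal-size domain and codomain). In particular f is surjective.
Since f is surjective, we find the preimage of 2. The inverse of x ↦ x^19 on (ℤ_{29})^× is x ↦ x^3, because 19·3 = 57 = 2·28 + 1 ≡ 1 (mod 28) and x^{28} = 1 for x ≠ 0 (Fermat). So f⁻¹(2) = 2^3 mod 29.
Repeated squaring mod 29: 2^1 ≡ 2, 2^2 ≡ 2² = 4. Since 3 = 2 + 1, 2^3 ≡ 4·2: 4·2 = 8. So 2^3 ≡ 8 (mod 29).
Hence f⁻¹(2) = 8.

8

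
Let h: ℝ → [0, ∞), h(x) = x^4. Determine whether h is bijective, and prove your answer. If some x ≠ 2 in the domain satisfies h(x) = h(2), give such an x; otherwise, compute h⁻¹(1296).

h(2) = 16 = (−2)^4 = h(−2) (since 4 is even), with 2 ≠ −2. So h is not injective, hence not bijective.
For the follow-up, such an x exists: taking x = −2 ∈ ℝ gives h(−2) = 16 = h(2) with −2 ≠ 2.

-2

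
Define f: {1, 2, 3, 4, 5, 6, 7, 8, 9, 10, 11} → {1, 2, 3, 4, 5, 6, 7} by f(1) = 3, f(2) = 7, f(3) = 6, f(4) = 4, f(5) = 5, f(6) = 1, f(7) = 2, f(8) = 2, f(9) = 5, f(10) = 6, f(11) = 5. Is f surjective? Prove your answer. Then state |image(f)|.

7

Every element of the codomain has a preimage: 1 = f(6), 2 = f(7), 3 = f(1), 4 = f(4), 5 = f(5), 6 = f(3), 7 = f(2).
Therefore f is surjective.
The image of f is {1, 2, 3, 4, 5, 6, 7}, which has 7 elements.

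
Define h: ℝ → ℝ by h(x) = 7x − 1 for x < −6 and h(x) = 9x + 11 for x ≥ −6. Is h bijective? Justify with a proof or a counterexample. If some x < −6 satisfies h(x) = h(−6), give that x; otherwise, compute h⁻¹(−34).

Both pieces are strictly increasing (slopes 7 and 9), so each is injective on its own interval.
The left piece maps (−∞, −6) onto (−∞, −43); the right piece maps [−6, ∞) onto [−43, ∞).
Since −43 = −43, the images partition ℝ: h is injective and surjective, hence bijective.
Because the two images are disjoint, no x < −6 has h(x) = h(−6), so we compute h⁻¹(−34): −34 lies in [−43, ∞), so solve 9x + 11 = −34: x = (−34 − 11)/9 = −5.

-5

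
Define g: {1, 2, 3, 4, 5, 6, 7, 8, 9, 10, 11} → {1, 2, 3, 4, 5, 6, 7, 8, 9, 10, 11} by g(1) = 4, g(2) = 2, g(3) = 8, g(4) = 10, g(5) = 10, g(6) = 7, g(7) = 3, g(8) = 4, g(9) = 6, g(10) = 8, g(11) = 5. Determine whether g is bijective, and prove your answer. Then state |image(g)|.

8

g(4) = 10 = g(5) with 4 ≠ 5, so g is not injective, hence not bijective.
The image of g is {2, 3, 4, 5, 6, 7, 8, 10}, which has 8 elements.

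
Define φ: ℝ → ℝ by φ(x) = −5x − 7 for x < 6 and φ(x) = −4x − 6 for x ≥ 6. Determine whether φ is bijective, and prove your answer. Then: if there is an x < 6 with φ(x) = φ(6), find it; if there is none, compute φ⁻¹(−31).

23/5

Both pieces are strictly decreasing (slopes −5 and −4), so each is injective on its own interval.
The left piece maps (−∞, 6) onto (−37, ∞); the right piece maps [6, ∞) onto (−∞, −30].
These images overlap. In particular φ(6) = −30 (right piece), and solving −5x − 7 = −30 on the left piece gives x = 23/5 < 6.
So φ(23/5) = φ(6) with 23/5 ≠ 6, and φ is not injective, hence not bijective. This x = 23/5 is the requested value below 6.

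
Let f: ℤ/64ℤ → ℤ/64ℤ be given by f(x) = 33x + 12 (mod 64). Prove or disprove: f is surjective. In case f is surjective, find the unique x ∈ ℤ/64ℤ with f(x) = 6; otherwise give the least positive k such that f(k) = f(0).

58

Since gcd(33, 64) = 1, 33 is invertible modulo 64. Euclid's algorithm: 64 = 1·33 + 31, 33 = 1·31 + 2, 31 = 15·2 + 1; back-substituting gives 1 = 33·33 − 17·64, so 33⁻¹ ≡ 33 (mod 64).
Then y ↦ 33(y − 12) is a two-sided inverse to f, so every y ∈ ℤ/64ℤ has a preimage.
Thus f is surjective.
Since f is surjective, we compute f⁻¹(6): solve 33x + 12 ≡ 6 (mod 64), i.e. 33x ≡ 58 (mod 64).
Multiplying by 33⁻¹ = 33 gives x ≡ 33·58 = 1914 = 29·64 + 58 ≡ 58 (mod 64).
Check: f(58) = 33·58 + 12 = 1926 = 30·64 + 6 ≡ 6 (mod 64).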